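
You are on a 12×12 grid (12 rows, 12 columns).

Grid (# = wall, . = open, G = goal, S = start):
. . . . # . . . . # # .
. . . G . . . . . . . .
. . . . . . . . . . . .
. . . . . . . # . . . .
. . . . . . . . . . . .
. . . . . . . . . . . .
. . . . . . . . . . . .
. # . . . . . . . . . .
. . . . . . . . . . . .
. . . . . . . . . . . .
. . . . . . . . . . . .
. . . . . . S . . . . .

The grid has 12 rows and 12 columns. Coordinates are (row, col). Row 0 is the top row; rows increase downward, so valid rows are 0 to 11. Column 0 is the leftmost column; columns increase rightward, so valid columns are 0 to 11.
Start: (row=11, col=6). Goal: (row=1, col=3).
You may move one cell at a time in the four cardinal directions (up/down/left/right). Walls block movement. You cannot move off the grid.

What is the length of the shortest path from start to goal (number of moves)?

Answer: Shortest path length: 13

Derivation:
BFS from (row=11, col=6) until reaching (row=1, col=3):
  Distance 0: (row=11, col=6)
  Distance 1: (row=10, col=6), (row=11, col=5), (row=11, col=7)
  Distance 2: (row=9, col=6), (row=10, col=5), (row=10, col=7), (row=11, col=4), (row=11, col=8)
  Distance 3: (row=8, col=6), (row=9, col=5), (row=9, col=7), (row=10, col=4), (row=10, col=8), (row=11, col=3), (row=11, col=9)
  Distance 4: (row=7, col=6), (row=8, col=5), (row=8, col=7), (row=9, col=4), (row=9, col=8), (row=10, col=3), (row=10, col=9), (row=11, col=2), (row=11, col=10)
  Distance 5: (row=6, col=6), (row=7, col=5), (row=7, col=7), (row=8, col=4), (row=8, col=8), (row=9, col=3), (row=9, col=9), (row=10, col=2), (row=10, col=10), (row=11, col=1), (row=11, col=11)
  Distance 6: (row=5, col=6), (row=6, col=5), (row=6, col=7), (row=7, col=4), (row=7, col=8), (row=8, col=3), (row=8, col=9), (row=9, col=2), (row=9, col=10), (row=10, col=1), (row=10, col=11), (row=11, col=0)
  Distance 7: (row=4, col=6), (row=5, col=5), (row=5, col=7), (row=6, col=4), (row=6, col=8), (row=7, col=3), (row=7, col=9), (row=8, col=2), (row=8, col=10), (row=9, col=1), (row=9, col=11), (row=10, col=0)
  Distance 8: (row=3, col=6), (row=4, col=5), (row=4, col=7), (row=5, col=4), (row=5, col=8), (row=6, col=3), (row=6, col=9), (row=7, col=2), (row=7, col=10), (row=8, col=1), (row=8, col=11), (row=9, col=0)
  Distance 9: (row=2, col=6), (row=3, col=5), (row=4, col=4), (row=4, col=8), (row=5, col=3), (row=5, col=9), (row=6, col=2), (row=6, col=10), (row=7, col=11), (row=8, col=0)
  Distance 10: (row=1, col=6), (row=2, col=5), (row=2, col=7), (row=3, col=4), (row=3, col=8), (row=4, col=3), (row=4, col=9), (row=5, col=2), (row=5, col=10), (row=6, col=1), (row=6, col=11), (row=7, col=0)
  Distance 11: (row=0, col=6), (row=1, col=5), (row=1, col=7), (row=2, col=4), (row=2, col=8), (row=3, col=3), (row=3, col=9), (row=4, col=2), (row=4, col=10), (row=5, col=1), (row=5, col=11), (row=6, col=0)
  Distance 12: (row=0, col=5), (row=0, col=7), (row=1, col=4), (row=1, col=8), (row=2, col=3), (row=2, col=9), (row=3, col=2), (row=3, col=10), (row=4, col=1), (row=4, col=11), (row=5, col=0)
  Distance 13: (row=0, col=8), (row=1, col=3), (row=1, col=9), (row=2, col=2), (row=2, col=10), (row=3, col=1), (row=3, col=11), (row=4, col=0)  <- goal reached here
One shortest path (13 moves): (row=11, col=6) -> (row=11, col=5) -> (row=11, col=4) -> (row=11, col=3) -> (row=10, col=3) -> (row=9, col=3) -> (row=8, col=3) -> (row=7, col=3) -> (row=6, col=3) -> (row=5, col=3) -> (row=4, col=3) -> (row=3, col=3) -> (row=2, col=3) -> (row=1, col=3)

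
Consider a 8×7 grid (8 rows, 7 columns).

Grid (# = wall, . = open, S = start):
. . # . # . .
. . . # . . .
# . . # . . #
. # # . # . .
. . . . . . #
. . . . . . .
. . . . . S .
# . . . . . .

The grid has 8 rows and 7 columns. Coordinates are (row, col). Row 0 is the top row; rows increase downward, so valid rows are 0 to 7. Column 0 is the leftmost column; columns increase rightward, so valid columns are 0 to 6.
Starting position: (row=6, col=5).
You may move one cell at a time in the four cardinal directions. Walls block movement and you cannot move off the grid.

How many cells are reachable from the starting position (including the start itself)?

BFS flood-fill from (row=6, col=5):
  Distance 0: (row=6, col=5)
  Distance 1: (row=5, col=5), (row=6, col=4), (row=6, col=6), (row=7, col=5)
  Distance 2: (row=4, col=5), (row=5, col=4), (row=5, col=6), (row=6, col=3), (row=7, col=4), (row=7, col=6)
  Distance 3: (row=3, col=5), (row=4, col=4), (row=5, col=3), (row=6, col=2), (row=7, col=3)
  Distance 4: (row=2, col=5), (row=3, col=6), (row=4, col=3), (row=5, col=2), (row=6, col=1), (row=7, col=2)
  Distance 5: (row=1, col=5), (row=2, col=4), (row=3, col=3), (row=4, col=2), (row=5, col=1), (row=6, col=0), (row=7, col=1)
  Distance 6: (row=0, col=5), (row=1, col=4), (row=1, col=6), (row=4, col=1), (row=5, col=0)
  Distance 7: (row=0, col=6), (row=4, col=0)
  Distance 8: (row=3, col=0)
Total reachable: 37 (grid has 45 open cells total)

Answer: Reachable cells: 37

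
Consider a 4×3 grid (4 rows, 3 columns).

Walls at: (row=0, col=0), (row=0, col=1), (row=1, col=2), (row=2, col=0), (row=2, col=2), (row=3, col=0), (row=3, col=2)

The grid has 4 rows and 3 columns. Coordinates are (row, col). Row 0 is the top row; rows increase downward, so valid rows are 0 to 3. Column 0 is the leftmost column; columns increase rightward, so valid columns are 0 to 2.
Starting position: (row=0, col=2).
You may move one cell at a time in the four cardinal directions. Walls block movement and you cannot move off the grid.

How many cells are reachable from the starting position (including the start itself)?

Answer: Reachable cells: 1

Derivation:
BFS flood-fill from (row=0, col=2):
  Distance 0: (row=0, col=2)
Total reachable: 1 (grid has 5 open cells total)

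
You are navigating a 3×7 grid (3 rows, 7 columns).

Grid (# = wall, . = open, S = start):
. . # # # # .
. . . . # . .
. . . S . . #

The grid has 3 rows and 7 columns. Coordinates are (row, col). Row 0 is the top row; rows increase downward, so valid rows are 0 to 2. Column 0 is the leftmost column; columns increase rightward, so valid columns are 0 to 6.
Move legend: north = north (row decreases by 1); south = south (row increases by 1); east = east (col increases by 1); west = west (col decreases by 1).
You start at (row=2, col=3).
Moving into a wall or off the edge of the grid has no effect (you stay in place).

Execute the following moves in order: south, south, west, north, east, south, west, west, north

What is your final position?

Answer: Final position: (row=1, col=1)

Derivation:
Start: (row=2, col=3)
  south (south): blocked, stay at (row=2, col=3)
  south (south): blocked, stay at (row=2, col=3)
  west (west): (row=2, col=3) -> (row=2, col=2)
  north (north): (row=2, col=2) -> (row=1, col=2)
  east (east): (row=1, col=2) -> (row=1, col=3)
  south (south): (row=1, col=3) -> (row=2, col=3)
  west (west): (row=2, col=3) -> (row=2, col=2)
  west (west): (row=2, col=2) -> (row=2, col=1)
  north (north): (row=2, col=1) -> (row=1, col=1)
Final: (row=1, col=1)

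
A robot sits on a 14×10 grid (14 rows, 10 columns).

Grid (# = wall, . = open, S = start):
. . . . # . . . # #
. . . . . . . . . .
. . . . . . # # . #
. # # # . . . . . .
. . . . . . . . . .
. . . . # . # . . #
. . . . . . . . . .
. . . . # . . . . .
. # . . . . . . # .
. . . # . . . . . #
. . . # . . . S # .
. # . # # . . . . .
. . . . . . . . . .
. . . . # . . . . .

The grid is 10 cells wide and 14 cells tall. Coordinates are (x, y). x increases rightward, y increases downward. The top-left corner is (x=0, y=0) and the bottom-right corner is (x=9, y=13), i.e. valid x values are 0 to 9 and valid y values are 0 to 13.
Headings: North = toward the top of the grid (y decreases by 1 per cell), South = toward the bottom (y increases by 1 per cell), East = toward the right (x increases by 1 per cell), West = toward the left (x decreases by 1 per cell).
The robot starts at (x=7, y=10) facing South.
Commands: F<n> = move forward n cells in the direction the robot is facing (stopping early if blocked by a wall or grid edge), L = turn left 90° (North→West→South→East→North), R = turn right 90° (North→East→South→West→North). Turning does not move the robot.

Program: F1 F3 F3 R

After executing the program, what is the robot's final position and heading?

Answer: Final position: (x=7, y=13), facing West

Derivation:
Start: (x=7, y=10), facing South
  F1: move forward 1, now at (x=7, y=11)
  F3: move forward 2/3 (blocked), now at (x=7, y=13)
  F3: move forward 0/3 (blocked), now at (x=7, y=13)
  R: turn right, now facing West
Final: (x=7, y=13), facing West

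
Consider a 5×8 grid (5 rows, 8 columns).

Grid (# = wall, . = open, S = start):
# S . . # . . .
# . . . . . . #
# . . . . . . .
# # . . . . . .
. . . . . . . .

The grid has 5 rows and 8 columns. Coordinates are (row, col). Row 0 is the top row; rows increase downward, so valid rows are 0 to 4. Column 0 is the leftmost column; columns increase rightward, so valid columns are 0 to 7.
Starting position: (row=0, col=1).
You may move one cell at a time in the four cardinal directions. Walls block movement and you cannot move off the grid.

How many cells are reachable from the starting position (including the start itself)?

Answer: Reachable cells: 33

Derivation:
BFS flood-fill from (row=0, col=1):
  Distance 0: (row=0, col=1)
  Distance 1: (row=0, col=2), (row=1, col=1)
  Distance 2: (row=0, col=3), (row=1, col=2), (row=2, col=1)
  Distance 3: (row=1, col=3), (row=2, col=2)
  Distance 4: (row=1, col=4), (row=2, col=3), (row=3, col=2)
  Distance 5: (row=1, col=5), (row=2, col=4), (row=3, col=3), (row=4, col=2)
  Distance 6: (row=0, col=5), (row=1, col=6), (row=2, col=5), (row=3, col=4), (row=4, col=1), (row=4, col=3)
  Distance 7: (row=0, col=6), (row=2, col=6), (row=3, col=5), (row=4, col=0), (row=4, col=4)
  Distance 8: (row=0, col=7), (row=2, col=7), (row=3, col=6), (row=4, col=5)
  Distance 9: (row=3, col=7), (row=4, col=6)
  Distance 10: (row=4, col=7)
Total reachable: 33 (grid has 33 open cells total)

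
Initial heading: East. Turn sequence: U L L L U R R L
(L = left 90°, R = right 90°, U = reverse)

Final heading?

Answer: Final heading: West

Derivation:
Start: East
  U (U-turn (180°)) -> West
  L (left (90° counter-clockwise)) -> South
  L (left (90° counter-clockwise)) -> East
  L (left (90° counter-clockwise)) -> North
  U (U-turn (180°)) -> South
  R (right (90° clockwise)) -> West
  R (right (90° clockwise)) -> North
  L (left (90° counter-clockwise)) -> West
Final: West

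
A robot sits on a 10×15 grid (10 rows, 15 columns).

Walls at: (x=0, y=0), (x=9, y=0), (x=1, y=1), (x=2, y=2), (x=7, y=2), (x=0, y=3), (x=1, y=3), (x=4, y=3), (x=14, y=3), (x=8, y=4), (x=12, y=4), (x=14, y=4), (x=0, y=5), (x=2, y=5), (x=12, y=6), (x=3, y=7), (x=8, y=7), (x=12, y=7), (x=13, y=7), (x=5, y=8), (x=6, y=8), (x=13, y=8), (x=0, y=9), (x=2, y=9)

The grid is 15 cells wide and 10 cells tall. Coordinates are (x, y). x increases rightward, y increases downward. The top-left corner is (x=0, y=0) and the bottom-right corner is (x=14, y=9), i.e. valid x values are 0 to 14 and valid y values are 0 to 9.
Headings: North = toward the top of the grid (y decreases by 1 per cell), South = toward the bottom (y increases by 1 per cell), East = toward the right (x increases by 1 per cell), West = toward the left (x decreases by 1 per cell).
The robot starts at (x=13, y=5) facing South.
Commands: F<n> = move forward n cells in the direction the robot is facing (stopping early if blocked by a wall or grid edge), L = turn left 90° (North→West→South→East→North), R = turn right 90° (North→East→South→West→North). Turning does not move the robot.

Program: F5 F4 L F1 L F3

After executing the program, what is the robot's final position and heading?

Start: (x=13, y=5), facing South
  F5: move forward 1/5 (blocked), now at (x=13, y=6)
  F4: move forward 0/4 (blocked), now at (x=13, y=6)
  L: turn left, now facing East
  F1: move forward 1, now at (x=14, y=6)
  L: turn left, now facing North
  F3: move forward 1/3 (blocked), now at (x=14, y=5)
Final: (x=14, y=5), facing North

Answer: Final position: (x=14, y=5), facing North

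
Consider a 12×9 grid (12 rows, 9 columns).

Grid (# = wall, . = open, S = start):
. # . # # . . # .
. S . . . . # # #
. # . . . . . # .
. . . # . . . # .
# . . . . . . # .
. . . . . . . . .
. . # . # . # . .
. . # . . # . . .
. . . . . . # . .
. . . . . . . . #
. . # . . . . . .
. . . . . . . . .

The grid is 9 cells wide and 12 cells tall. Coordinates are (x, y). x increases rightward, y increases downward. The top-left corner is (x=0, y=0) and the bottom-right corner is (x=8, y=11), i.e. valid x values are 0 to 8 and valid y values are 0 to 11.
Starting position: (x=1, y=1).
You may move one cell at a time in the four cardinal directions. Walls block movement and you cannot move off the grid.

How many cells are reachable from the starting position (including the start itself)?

BFS flood-fill from (x=1, y=1):
  Distance 0: (x=1, y=1)
  Distance 1: (x=0, y=1), (x=2, y=1)
  Distance 2: (x=0, y=0), (x=2, y=0), (x=3, y=1), (x=0, y=2), (x=2, y=2)
  Distance 3: (x=4, y=1), (x=3, y=2), (x=0, y=3), (x=2, y=3)
  Distance 4: (x=5, y=1), (x=4, y=2), (x=1, y=3), (x=2, y=4)
  Distance 5: (x=5, y=0), (x=5, y=2), (x=4, y=3), (x=1, y=4), (x=3, y=4), (x=2, y=5)
  Distance 6: (x=6, y=0), (x=6, y=2), (x=5, y=3), (x=4, y=4), (x=1, y=5), (x=3, y=5)
  Distance 7: (x=6, y=3), (x=5, y=4), (x=0, y=5), (x=4, y=5), (x=1, y=6), (x=3, y=6)
  Distance 8: (x=6, y=4), (x=5, y=5), (x=0, y=6), (x=1, y=7), (x=3, y=7)
  Distance 9: (x=6, y=5), (x=5, y=6), (x=0, y=7), (x=4, y=7), (x=1, y=8), (x=3, y=8)
  Distance 10: (x=7, y=5), (x=0, y=8), (x=2, y=8), (x=4, y=8), (x=1, y=9), (x=3, y=9)
  Distance 11: (x=8, y=5), (x=7, y=6), (x=5, y=8), (x=0, y=9), (x=2, y=9), (x=4, y=9), (x=1, y=10), (x=3, y=10)
  Distance 12: (x=8, y=4), (x=8, y=6), (x=7, y=7), (x=5, y=9), (x=0, y=10), (x=4, y=10), (x=1, y=11), (x=3, y=11)
  Distance 13: (x=8, y=3), (x=6, y=7), (x=8, y=7), (x=7, y=8), (x=6, y=9), (x=5, y=10), (x=0, y=11), (x=2, y=11), (x=4, y=11)
  Distance 14: (x=8, y=2), (x=8, y=8), (x=7, y=9), (x=6, y=10), (x=5, y=11)
  Distance 15: (x=7, y=10), (x=6, y=11)
  Distance 16: (x=8, y=10), (x=7, y=11)
  Distance 17: (x=8, y=11)
Total reachable: 86 (grid has 87 open cells total)

Answer: Reachable cells: 86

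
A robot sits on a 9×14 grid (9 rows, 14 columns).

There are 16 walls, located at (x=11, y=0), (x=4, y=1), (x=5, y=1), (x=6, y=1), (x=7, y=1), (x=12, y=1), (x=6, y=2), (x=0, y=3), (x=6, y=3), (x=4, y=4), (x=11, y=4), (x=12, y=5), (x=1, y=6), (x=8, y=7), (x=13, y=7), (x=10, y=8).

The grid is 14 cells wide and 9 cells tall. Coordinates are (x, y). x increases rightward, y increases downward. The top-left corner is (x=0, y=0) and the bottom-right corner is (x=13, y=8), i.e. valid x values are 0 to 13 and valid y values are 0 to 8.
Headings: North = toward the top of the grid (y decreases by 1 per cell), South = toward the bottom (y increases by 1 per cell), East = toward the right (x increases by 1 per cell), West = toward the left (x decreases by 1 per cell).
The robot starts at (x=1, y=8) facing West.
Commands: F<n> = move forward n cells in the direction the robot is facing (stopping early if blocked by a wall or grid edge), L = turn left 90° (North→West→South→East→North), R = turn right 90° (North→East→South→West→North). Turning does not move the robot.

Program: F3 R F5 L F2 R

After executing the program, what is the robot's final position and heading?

Start: (x=1, y=8), facing West
  F3: move forward 1/3 (blocked), now at (x=0, y=8)
  R: turn right, now facing North
  F5: move forward 4/5 (blocked), now at (x=0, y=4)
  L: turn left, now facing West
  F2: move forward 0/2 (blocked), now at (x=0, y=4)
  R: turn right, now facing North
Final: (x=0, y=4), facing North

Answer: Final position: (x=0, y=4), facing North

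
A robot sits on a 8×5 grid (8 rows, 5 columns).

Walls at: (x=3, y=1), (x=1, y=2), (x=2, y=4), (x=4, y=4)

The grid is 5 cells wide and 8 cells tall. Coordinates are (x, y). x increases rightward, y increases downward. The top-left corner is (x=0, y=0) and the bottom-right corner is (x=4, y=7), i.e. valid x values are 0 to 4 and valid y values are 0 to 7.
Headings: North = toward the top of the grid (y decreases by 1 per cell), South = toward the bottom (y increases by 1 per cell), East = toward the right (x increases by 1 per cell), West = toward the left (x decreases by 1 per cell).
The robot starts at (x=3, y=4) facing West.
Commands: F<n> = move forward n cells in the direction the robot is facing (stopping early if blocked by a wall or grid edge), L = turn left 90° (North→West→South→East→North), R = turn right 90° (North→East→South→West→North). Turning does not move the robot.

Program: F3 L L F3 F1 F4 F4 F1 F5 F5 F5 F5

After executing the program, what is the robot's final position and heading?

Start: (x=3, y=4), facing West
  F3: move forward 0/3 (blocked), now at (x=3, y=4)
  L: turn left, now facing South
  L: turn left, now facing East
  F3: move forward 0/3 (blocked), now at (x=3, y=4)
  F1: move forward 0/1 (blocked), now at (x=3, y=4)
  F4: move forward 0/4 (blocked), now at (x=3, y=4)
  F4: move forward 0/4 (blocked), now at (x=3, y=4)
  F1: move forward 0/1 (blocked), now at (x=3, y=4)
  [×4]F5: move forward 0/5 (blocked), now at (x=3, y=4)
Final: (x=3, y=4), facing East

Answer: Final position: (x=3, y=4), facing East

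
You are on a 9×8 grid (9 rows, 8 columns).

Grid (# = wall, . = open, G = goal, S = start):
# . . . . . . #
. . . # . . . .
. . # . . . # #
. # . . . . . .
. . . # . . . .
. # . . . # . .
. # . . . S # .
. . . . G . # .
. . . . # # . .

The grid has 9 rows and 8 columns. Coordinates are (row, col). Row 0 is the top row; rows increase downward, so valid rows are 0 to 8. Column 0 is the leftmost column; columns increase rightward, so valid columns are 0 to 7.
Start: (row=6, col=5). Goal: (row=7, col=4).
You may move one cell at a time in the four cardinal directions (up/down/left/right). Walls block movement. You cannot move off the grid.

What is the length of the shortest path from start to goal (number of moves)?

Answer: Shortest path length: 2

Derivation:
BFS from (row=6, col=5) until reaching (row=7, col=4):
  Distance 0: (row=6, col=5)
  Distance 1: (row=6, col=4), (row=7, col=5)
  Distance 2: (row=5, col=4), (row=6, col=3), (row=7, col=4)  <- goal reached here
One shortest path (2 moves): (row=6, col=5) -> (row=6, col=4) -> (row=7, col=4)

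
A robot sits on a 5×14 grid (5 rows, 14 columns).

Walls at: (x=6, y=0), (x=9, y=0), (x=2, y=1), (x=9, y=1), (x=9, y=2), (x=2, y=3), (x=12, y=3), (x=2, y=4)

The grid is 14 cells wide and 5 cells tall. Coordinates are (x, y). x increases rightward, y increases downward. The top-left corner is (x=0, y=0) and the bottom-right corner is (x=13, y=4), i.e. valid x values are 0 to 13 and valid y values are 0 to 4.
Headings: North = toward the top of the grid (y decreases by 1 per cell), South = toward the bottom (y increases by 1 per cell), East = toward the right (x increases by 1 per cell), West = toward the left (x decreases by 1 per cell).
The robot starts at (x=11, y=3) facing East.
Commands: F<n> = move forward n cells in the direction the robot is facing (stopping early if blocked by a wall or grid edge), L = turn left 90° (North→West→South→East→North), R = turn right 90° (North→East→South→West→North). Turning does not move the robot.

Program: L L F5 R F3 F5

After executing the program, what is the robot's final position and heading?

Answer: Final position: (x=6, y=1), facing North

Derivation:
Start: (x=11, y=3), facing East
  L: turn left, now facing North
  L: turn left, now facing West
  F5: move forward 5, now at (x=6, y=3)
  R: turn right, now facing North
  F3: move forward 2/3 (blocked), now at (x=6, y=1)
  F5: move forward 0/5 (blocked), now at (x=6, y=1)
Final: (x=6, y=1), facing North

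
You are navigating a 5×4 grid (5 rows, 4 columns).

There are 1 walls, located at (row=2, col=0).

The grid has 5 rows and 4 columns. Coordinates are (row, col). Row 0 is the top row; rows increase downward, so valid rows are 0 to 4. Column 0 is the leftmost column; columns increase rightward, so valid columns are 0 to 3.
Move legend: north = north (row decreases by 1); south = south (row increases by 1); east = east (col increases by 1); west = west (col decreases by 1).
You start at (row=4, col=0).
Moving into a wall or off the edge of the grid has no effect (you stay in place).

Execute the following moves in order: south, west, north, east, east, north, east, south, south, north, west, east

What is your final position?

Start: (row=4, col=0)
  south (south): blocked, stay at (row=4, col=0)
  west (west): blocked, stay at (row=4, col=0)
  north (north): (row=4, col=0) -> (row=3, col=0)
  east (east): (row=3, col=0) -> (row=3, col=1)
  east (east): (row=3, col=1) -> (row=3, col=2)
  north (north): (row=3, col=2) -> (row=2, col=2)
  east (east): (row=2, col=2) -> (row=2, col=3)
  south (south): (row=2, col=3) -> (row=3, col=3)
  south (south): (row=3, col=3) -> (row=4, col=3)
  north (north): (row=4, col=3) -> (row=3, col=3)
  west (west): (row=3, col=3) -> (row=3, col=2)
  east (east): (row=3, col=2) -> (row=3, col=3)
Final: (row=3, col=3)

Answer: Final position: (row=3, col=3)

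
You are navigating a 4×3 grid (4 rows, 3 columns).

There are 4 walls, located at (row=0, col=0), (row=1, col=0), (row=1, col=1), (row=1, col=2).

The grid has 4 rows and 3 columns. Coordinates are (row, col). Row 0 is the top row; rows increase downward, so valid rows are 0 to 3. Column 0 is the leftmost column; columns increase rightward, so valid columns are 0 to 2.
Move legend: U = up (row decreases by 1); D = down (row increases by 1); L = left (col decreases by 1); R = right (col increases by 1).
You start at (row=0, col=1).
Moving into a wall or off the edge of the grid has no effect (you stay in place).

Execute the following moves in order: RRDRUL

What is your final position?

Answer: Final position: (row=0, col=1)

Derivation:
Start: (row=0, col=1)
  R (right): (row=0, col=1) -> (row=0, col=2)
  R (right): blocked, stay at (row=0, col=2)
  D (down): blocked, stay at (row=0, col=2)
  R (right): blocked, stay at (row=0, col=2)
  U (up): blocked, stay at (row=0, col=2)
  L (left): (row=0, col=2) -> (row=0, col=1)
Final: (row=0, col=1)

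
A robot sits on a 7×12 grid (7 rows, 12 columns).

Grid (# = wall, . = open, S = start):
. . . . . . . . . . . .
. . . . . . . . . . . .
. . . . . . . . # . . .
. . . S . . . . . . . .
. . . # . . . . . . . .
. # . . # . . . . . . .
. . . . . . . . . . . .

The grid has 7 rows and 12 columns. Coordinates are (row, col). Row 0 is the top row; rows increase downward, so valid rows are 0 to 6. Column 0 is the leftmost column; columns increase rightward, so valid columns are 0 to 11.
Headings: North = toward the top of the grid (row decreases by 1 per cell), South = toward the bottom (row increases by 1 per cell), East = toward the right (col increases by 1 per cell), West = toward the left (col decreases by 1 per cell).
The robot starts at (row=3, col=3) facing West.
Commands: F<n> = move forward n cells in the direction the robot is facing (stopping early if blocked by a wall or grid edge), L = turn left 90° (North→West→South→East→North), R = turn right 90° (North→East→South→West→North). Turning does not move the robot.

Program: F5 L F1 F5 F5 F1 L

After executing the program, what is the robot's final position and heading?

Start: (row=3, col=3), facing West
  F5: move forward 3/5 (blocked), now at (row=3, col=0)
  L: turn left, now facing South
  F1: move forward 1, now at (row=4, col=0)
  F5: move forward 2/5 (blocked), now at (row=6, col=0)
  F5: move forward 0/5 (blocked), now at (row=6, col=0)
  F1: move forward 0/1 (blocked), now at (row=6, col=0)
  L: turn left, now facing East
Final: (row=6, col=0), facing East

Answer: Final position: (row=6, col=0), facing East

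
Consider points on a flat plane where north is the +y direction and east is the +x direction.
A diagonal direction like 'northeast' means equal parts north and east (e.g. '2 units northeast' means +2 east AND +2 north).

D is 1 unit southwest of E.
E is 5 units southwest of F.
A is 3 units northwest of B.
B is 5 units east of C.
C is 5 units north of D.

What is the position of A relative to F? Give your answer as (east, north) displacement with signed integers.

Place F at the origin (east=0, north=0).
  E is 5 units southwest of F: delta (east=-5, north=-5); E at (east=-5, north=-5).
  D is 1 unit southwest of E: delta (east=-1, north=-1); D at (east=-6, north=-6).
  C is 5 units north of D: delta (east=+0, north=+5); C at (east=-6, north=-1).
  B is 5 units east of C: delta (east=+5, north=+0); B at (east=-1, north=-1).
  A is 3 units northwest of B: delta (east=-3, north=+3); A at (east=-4, north=2).
Therefore A relative to F: (east=-4, north=2).

Answer: A is at (east=-4, north=2) relative to F.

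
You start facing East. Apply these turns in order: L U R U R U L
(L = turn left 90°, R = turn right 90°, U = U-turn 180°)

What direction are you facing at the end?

Start: East
  L (left (90° counter-clockwise)) -> North
  U (U-turn (180°)) -> South
  R (right (90° clockwise)) -> West
  U (U-turn (180°)) -> East
  R (right (90° clockwise)) -> South
  U (U-turn (180°)) -> North
  L (left (90° counter-clockwise)) -> West
Final: West

Answer: Final heading: West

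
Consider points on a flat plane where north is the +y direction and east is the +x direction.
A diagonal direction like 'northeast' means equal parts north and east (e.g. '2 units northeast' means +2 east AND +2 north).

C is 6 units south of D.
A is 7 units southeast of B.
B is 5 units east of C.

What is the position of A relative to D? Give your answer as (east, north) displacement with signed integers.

Place D at the origin (east=0, north=0).
  C is 6 units south of D: delta (east=+0, north=-6); C at (east=0, north=-6).
  B is 5 units east of C: delta (east=+5, north=+0); B at (east=5, north=-6).
  A is 7 units southeast of B: delta (east=+7, north=-7); A at (east=12, north=-13).
Therefore A relative to D: (east=12, north=-13).

Answer: A is at (east=12, north=-13) relative to D.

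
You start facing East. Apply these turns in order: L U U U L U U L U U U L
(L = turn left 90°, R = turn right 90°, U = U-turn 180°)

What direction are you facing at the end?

Start: East
  L (left (90° counter-clockwise)) -> North
  U (U-turn (180°)) -> South
  U (U-turn (180°)) -> North
  U (U-turn (180°)) -> South
  L (left (90° counter-clockwise)) -> East
  U (U-turn (180°)) -> West
  U (U-turn (180°)) -> East
  L (left (90° counter-clockwise)) -> North
  U (U-turn (180°)) -> South
  U (U-turn (180°)) -> North
  U (U-turn (180°)) -> South
  L (left (90° counter-clockwise)) -> East
Final: East

Answer: Final heading: East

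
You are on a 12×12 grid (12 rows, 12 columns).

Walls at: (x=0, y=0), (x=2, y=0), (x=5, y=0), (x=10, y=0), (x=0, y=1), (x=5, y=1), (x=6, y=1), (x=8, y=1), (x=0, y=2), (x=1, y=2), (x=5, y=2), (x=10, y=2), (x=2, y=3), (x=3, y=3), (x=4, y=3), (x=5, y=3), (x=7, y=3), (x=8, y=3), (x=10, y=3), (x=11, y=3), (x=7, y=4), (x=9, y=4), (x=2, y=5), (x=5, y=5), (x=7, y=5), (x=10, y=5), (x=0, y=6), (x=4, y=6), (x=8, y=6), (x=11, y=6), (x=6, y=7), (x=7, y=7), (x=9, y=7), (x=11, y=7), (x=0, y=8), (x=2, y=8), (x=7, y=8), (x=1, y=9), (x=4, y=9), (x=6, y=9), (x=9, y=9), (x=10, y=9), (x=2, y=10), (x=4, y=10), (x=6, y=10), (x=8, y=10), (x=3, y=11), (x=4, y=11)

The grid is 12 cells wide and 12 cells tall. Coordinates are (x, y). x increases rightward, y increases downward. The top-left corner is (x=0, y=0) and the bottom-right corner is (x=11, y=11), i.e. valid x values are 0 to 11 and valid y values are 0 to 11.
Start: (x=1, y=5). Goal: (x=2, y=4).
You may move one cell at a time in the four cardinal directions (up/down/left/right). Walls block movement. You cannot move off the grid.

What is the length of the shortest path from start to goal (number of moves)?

Answer: Shortest path length: 2

Derivation:
BFS from (x=1, y=5) until reaching (x=2, y=4):
  Distance 0: (x=1, y=5)
  Distance 1: (x=1, y=4), (x=0, y=5), (x=1, y=6)
  Distance 2: (x=1, y=3), (x=0, y=4), (x=2, y=4), (x=2, y=6), (x=1, y=7)  <- goal reached here
One shortest path (2 moves): (x=1, y=5) -> (x=1, y=4) -> (x=2, y=4)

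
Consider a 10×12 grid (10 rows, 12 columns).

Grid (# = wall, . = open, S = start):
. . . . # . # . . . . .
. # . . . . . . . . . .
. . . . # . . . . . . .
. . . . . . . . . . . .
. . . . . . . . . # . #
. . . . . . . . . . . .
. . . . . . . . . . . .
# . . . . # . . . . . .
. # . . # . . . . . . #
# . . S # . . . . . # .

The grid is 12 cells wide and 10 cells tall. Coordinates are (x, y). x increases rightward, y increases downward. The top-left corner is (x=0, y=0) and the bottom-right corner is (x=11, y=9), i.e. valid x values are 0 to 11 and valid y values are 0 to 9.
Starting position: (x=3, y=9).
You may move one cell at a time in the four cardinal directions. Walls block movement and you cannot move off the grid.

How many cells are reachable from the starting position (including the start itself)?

BFS flood-fill from (x=3, y=9):
  Distance 0: (x=3, y=9)
  Distance 1: (x=3, y=8), (x=2, y=9)
  Distance 2: (x=3, y=7), (x=2, y=8), (x=1, y=9)
  Distance 3: (x=3, y=6), (x=2, y=7), (x=4, y=7)
  Distance 4: (x=3, y=5), (x=2, y=6), (x=4, y=6), (x=1, y=7)
  Distance 5: (x=3, y=4), (x=2, y=5), (x=4, y=5), (x=1, y=6), (x=5, y=6)
  Distance 6: (x=3, y=3), (x=2, y=4), (x=4, y=4), (x=1, y=5), (x=5, y=5), (x=0, y=6), (x=6, y=6)
  Distance 7: (x=3, y=2), (x=2, y=3), (x=4, y=3), (x=1, y=4), (x=5, y=4), (x=0, y=5), (x=6, y=5), (x=7, y=6), (x=6, y=7)
  Distance 8: (x=3, y=1), (x=2, y=2), (x=1, y=3), (x=5, y=3), (x=0, y=4), (x=6, y=4), (x=7, y=5), (x=8, y=6), (x=7, y=7), (x=6, y=8)
  Distance 9: (x=3, y=0), (x=2, y=1), (x=4, y=1), (x=1, y=2), (x=5, y=2), (x=0, y=3), (x=6, y=3), (x=7, y=4), (x=8, y=5), (x=9, y=6), (x=8, y=7), (x=5, y=8), (x=7, y=8), (x=6, y=9)
  Distance 10: (x=2, y=0), (x=5, y=1), (x=0, y=2), (x=6, y=2), (x=7, y=3), (x=8, y=4), (x=9, y=5), (x=10, y=6), (x=9, y=7), (x=8, y=8), (x=5, y=9), (x=7, y=9)
  Distance 11: (x=1, y=0), (x=5, y=0), (x=0, y=1), (x=6, y=1), (x=7, y=2), (x=8, y=3), (x=10, y=5), (x=11, y=6), (x=10, y=7), (x=9, y=8), (x=8, y=9)
  Distance 12: (x=0, y=0), (x=7, y=1), (x=8, y=2), (x=9, y=3), (x=10, y=4), (x=11, y=5), (x=11, y=7), (x=10, y=8), (x=9, y=9)
  Distance 13: (x=7, y=0), (x=8, y=1), (x=9, y=2), (x=10, y=3)
  Distance 14: (x=8, y=0), (x=9, y=1), (x=10, y=2), (x=11, y=3)
  Distance 15: (x=9, y=0), (x=10, y=1), (x=11, y=2)
  Distance 16: (x=10, y=0), (x=11, y=1)
  Distance 17: (x=11, y=0)
Total reachable: 104 (grid has 106 open cells total)

Answer: Reachable cells: 104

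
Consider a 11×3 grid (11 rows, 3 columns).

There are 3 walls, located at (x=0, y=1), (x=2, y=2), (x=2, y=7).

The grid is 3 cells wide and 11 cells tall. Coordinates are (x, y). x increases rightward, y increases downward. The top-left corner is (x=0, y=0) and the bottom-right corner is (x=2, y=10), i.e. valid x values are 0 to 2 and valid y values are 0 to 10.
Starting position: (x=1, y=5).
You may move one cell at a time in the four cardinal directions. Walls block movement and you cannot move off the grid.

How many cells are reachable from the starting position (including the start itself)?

BFS flood-fill from (x=1, y=5):
  Distance 0: (x=1, y=5)
  Distance 1: (x=1, y=4), (x=0, y=5), (x=2, y=5), (x=1, y=6)
  Distance 2: (x=1, y=3), (x=0, y=4), (x=2, y=4), (x=0, y=6), (x=2, y=6), (x=1, y=7)
  Distance 3: (x=1, y=2), (x=0, y=3), (x=2, y=3), (x=0, y=7), (x=1, y=8)
  Distance 4: (x=1, y=1), (x=0, y=2), (x=0, y=8), (x=2, y=8), (x=1, y=9)
  Distance 5: (x=1, y=0), (x=2, y=1), (x=0, y=9), (x=2, y=9), (x=1, y=10)
  Distance 6: (x=0, y=0), (x=2, y=0), (x=0, y=10), (x=2, y=10)
Total reachable: 30 (grid has 30 open cells total)

Answer: Reachable cells: 30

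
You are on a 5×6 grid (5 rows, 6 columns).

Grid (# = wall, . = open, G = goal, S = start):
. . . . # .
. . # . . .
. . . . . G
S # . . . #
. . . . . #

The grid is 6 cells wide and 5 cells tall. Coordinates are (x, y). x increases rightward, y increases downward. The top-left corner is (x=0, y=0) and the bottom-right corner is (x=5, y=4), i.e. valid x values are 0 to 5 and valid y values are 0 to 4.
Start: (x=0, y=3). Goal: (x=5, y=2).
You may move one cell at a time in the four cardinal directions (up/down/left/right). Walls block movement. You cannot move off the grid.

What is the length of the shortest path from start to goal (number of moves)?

BFS from (x=0, y=3) until reaching (x=5, y=2):
  Distance 0: (x=0, y=3)
  Distance 1: (x=0, y=2), (x=0, y=4)
  Distance 2: (x=0, y=1), (x=1, y=2), (x=1, y=4)
  Distance 3: (x=0, y=0), (x=1, y=1), (x=2, y=2), (x=2, y=4)
  Distance 4: (x=1, y=0), (x=3, y=2), (x=2, y=3), (x=3, y=4)
  Distance 5: (x=2, y=0), (x=3, y=1), (x=4, y=2), (x=3, y=3), (x=4, y=4)
  Distance 6: (x=3, y=0), (x=4, y=1), (x=5, y=2), (x=4, y=3)  <- goal reached here
One shortest path (6 moves): (x=0, y=3) -> (x=0, y=2) -> (x=1, y=2) -> (x=2, y=2) -> (x=3, y=2) -> (x=4, y=2) -> (x=5, y=2)

Answer: Shortest path length: 6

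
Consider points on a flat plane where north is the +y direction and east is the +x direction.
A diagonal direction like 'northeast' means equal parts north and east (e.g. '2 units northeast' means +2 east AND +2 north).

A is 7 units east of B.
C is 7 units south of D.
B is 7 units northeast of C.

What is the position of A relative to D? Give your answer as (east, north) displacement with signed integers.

Answer: A is at (east=14, north=0) relative to D.

Derivation:
Place D at the origin (east=0, north=0).
  C is 7 units south of D: delta (east=+0, north=-7); C at (east=0, north=-7).
  B is 7 units northeast of C: delta (east=+7, north=+7); B at (east=7, north=0).
  A is 7 units east of B: delta (east=+7, north=+0); A at (east=14, north=0).
Therefore A relative to D: (east=14, north=0).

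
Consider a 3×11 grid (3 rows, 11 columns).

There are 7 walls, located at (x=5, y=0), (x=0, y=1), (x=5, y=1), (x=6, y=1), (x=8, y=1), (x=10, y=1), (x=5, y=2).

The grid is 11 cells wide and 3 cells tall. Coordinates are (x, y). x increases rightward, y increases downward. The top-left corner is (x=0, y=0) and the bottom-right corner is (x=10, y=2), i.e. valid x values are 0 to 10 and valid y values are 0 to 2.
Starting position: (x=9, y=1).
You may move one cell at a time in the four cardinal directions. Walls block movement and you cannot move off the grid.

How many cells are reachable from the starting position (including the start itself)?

Answer: Reachable cells: 12

Derivation:
BFS flood-fill from (x=9, y=1):
  Distance 0: (x=9, y=1)
  Distance 1: (x=9, y=0), (x=9, y=2)
  Distance 2: (x=8, y=0), (x=10, y=0), (x=8, y=2), (x=10, y=2)
  Distance 3: (x=7, y=0), (x=7, y=2)
  Distance 4: (x=6, y=0), (x=7, y=1), (x=6, y=2)
Total reachable: 12 (grid has 26 open cells total)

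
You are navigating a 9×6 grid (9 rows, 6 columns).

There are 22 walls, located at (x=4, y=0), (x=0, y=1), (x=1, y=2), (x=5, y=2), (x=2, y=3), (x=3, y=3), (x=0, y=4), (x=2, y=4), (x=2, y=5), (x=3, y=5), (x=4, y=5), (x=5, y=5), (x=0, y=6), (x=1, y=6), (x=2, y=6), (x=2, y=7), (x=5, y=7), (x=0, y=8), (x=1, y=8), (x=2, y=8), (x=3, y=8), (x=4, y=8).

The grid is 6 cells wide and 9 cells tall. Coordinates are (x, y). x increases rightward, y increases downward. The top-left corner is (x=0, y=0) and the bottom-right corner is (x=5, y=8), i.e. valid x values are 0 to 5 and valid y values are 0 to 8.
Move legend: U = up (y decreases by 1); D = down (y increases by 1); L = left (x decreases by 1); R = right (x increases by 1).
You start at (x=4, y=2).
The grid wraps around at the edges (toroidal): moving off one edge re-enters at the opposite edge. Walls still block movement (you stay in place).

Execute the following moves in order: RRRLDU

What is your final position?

Start: (x=4, y=2)
  [×3]R (right): blocked, stay at (x=4, y=2)
  L (left): (x=4, y=2) -> (x=3, y=2)
  D (down): blocked, stay at (x=3, y=2)
  U (up): (x=3, y=2) -> (x=3, y=1)
Final: (x=3, y=1)

Answer: Final position: (x=3, y=1)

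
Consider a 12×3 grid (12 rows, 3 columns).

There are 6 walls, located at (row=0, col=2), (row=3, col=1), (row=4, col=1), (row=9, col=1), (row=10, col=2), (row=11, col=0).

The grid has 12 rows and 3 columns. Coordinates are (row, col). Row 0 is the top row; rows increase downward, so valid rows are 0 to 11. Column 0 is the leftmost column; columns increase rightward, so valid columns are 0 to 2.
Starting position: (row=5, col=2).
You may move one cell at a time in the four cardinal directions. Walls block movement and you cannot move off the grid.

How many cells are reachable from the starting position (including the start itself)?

Answer: Reachable cells: 30

Derivation:
BFS flood-fill from (row=5, col=2):
  Distance 0: (row=5, col=2)
  Distance 1: (row=4, col=2), (row=5, col=1), (row=6, col=2)
  Distance 2: (row=3, col=2), (row=5, col=0), (row=6, col=1), (row=7, col=2)
  Distance 3: (row=2, col=2), (row=4, col=0), (row=6, col=0), (row=7, col=1), (row=8, col=2)
  Distance 4: (row=1, col=2), (row=2, col=1), (row=3, col=0), (row=7, col=0), (row=8, col=1), (row=9, col=2)
  Distance 5: (row=1, col=1), (row=2, col=0), (row=8, col=0)
  Distance 6: (row=0, col=1), (row=1, col=0), (row=9, col=0)
  Distance 7: (row=0, col=0), (row=10, col=0)
  Distance 8: (row=10, col=1)
  Distance 9: (row=11, col=1)
  Distance 10: (row=11, col=2)
Total reachable: 30 (grid has 30 open cells total)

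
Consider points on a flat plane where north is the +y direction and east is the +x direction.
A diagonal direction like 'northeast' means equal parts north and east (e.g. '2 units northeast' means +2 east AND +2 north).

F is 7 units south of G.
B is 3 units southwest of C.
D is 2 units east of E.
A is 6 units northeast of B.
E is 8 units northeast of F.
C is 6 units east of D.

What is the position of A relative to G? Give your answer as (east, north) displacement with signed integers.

Answer: A is at (east=19, north=4) relative to G.

Derivation:
Place G at the origin (east=0, north=0).
  F is 7 units south of G: delta (east=+0, north=-7); F at (east=0, north=-7).
  E is 8 units northeast of F: delta (east=+8, north=+8); E at (east=8, north=1).
  D is 2 units east of E: delta (east=+2, north=+0); D at (east=10, north=1).
  C is 6 units east of D: delta (east=+6, north=+0); C at (east=16, north=1).
  B is 3 units southwest of C: delta (east=-3, north=-3); B at (east=13, north=-2).
  A is 6 units northeast of B: delta (east=+6, north=+6); A at (east=19, north=4).
Therefore A relative to G: (east=19, north=4).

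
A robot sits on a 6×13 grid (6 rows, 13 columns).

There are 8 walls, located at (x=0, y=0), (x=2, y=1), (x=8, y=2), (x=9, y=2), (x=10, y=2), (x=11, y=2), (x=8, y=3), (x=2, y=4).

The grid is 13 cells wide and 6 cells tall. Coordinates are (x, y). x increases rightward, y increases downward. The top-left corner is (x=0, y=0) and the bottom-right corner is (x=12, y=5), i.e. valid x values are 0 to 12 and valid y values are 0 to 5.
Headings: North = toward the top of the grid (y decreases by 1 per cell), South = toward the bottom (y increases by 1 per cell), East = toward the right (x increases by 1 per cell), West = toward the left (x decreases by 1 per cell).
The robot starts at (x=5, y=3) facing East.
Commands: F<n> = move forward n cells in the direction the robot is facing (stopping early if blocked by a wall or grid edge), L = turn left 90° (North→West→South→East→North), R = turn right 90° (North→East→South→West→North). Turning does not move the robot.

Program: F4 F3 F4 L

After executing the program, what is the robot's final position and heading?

Start: (x=5, y=3), facing East
  F4: move forward 2/4 (blocked), now at (x=7, y=3)
  F3: move forward 0/3 (blocked), now at (x=7, y=3)
  F4: move forward 0/4 (blocked), now at (x=7, y=3)
  L: turn left, now facing North
Final: (x=7, y=3), facing North

Answer: Final position: (x=7, y=3), facing North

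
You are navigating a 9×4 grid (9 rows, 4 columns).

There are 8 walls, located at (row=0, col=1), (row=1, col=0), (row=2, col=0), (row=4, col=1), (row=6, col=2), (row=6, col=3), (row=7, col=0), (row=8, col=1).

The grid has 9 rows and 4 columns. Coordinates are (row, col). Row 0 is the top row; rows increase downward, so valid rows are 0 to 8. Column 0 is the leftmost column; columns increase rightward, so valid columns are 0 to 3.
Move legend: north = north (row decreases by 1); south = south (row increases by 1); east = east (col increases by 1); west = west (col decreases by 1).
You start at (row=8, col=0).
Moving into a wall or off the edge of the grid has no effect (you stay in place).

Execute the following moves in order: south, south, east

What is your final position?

Answer: Final position: (row=8, col=0)

Derivation:
Start: (row=8, col=0)
  south (south): blocked, stay at (row=8, col=0)
  south (south): blocked, stay at (row=8, col=0)
  east (east): blocked, stay at (row=8, col=0)
Final: (row=8, col=0)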